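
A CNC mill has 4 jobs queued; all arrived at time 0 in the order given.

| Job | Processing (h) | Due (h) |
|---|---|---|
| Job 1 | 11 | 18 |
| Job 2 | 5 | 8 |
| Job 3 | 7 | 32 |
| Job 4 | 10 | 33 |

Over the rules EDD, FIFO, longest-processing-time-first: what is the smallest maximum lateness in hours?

0

EDD (increasing due date): Job 2 Job 1 Job 3 Job 4.
Job 2: 0→5, due 8, lateness -3
Job 1: 5→16, due 18, lateness -2
Job 3: 16→23, due 32, lateness -9
Job 4: 23→33, due 33, lateness 0
Maximum = 0.
FIFO (arrival order): Job 1 Job 2 Job 3 Job 4.
Job 1: 0→11, due 18, lateness -7
Job 2: 11→16, due 8, lateness 8
Job 3: 16→23, due 32, lateness -9
Job 4: 23→33, due 33, lateness 0
Maximum = 8.
LPT (decreasing processing time): Job 1 Job 4 Job 3 Job 2.
Job 1: 0→11, due 18, lateness -7
Job 4: 11→21, due 33, lateness -12
Job 3: 21→28, due 32, lateness -4
Job 2: 28→33, due 8, lateness 25
Maximum = 25.
EDD 0, FIFO 8, LPT 25 → minimum 0.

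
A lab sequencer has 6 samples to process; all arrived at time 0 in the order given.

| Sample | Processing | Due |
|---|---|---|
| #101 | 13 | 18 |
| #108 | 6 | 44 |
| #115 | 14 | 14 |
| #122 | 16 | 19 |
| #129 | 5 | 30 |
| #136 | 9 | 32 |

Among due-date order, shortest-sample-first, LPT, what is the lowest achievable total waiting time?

116

EDD (increasing due date): #115 #101 #122 #129 #136 #108.
#115: waits 0, runs 0→14
#101: waits 14, runs 14→27
#122: waits 27, runs 27→43
#129: waits 43, runs 43→48
#136: waits 48, runs 48→57
#108: waits 57, runs 57→63
Sum = 0+14+27+43+48+57 = 189.
SPT (increasing processing time): #129 #108 #136 #101 #115 #122.
#129: waits 0, runs 0→5
#108: waits 5, runs 5→11
#136: waits 11, runs 11→20
#101: waits 20, runs 20→33
#115: waits 33, runs 33→47
#122: waits 47, runs 47→63
Sum = 0+5+11+20+33+47 = 116.
LPT (decreasing processing time): #122 #115 #101 #136 #108 #129.
#122: waits 0, runs 0→16
#115: waits 16, runs 16→30
#101: waits 30, runs 30→43
#136: waits 43, runs 43→52
#108: waits 52, runs 52→58
#129: waits 58, runs 58→63
Sum = 0+16+30+43+52+58 = 199.
EDD 189, SPT 116, LPT 199 → minimum 116.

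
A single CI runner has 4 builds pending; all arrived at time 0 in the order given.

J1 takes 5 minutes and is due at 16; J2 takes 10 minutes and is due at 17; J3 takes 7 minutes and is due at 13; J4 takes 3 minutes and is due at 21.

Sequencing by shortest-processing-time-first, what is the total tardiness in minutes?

SPT (increasing processing time): J4 J1 J3 J2.
J4: 0→3, due 21, tardiness 0
J1: 3→8, due 16, tardiness 0
J3: 8→15, due 13, tardiness 2
J2: 15→25, due 17, tardiness 8
Sum = 0+0+2+8 = 10.

10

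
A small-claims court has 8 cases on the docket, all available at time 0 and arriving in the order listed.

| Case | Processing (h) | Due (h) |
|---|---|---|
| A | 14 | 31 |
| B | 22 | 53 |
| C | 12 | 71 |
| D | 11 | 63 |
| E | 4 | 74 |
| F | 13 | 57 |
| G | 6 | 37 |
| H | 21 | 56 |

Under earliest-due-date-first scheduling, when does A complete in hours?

EDD (increasing due date): A G B H F D C E.
A: 0→14

14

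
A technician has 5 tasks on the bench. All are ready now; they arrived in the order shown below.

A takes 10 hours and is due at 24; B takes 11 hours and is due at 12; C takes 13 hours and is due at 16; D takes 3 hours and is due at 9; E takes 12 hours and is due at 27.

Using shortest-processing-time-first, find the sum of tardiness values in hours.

54

SPT (increasing processing time): D A B E C.
D: 0→3, due 9, tardiness 0
A: 3→13, due 24, tardiness 0
B: 13→24, due 12, tardiness 12
E: 24→36, due 27, tardiness 9
C: 36→49, due 16, tardiness 33
Sum = 0+0+12+9+33 = 54.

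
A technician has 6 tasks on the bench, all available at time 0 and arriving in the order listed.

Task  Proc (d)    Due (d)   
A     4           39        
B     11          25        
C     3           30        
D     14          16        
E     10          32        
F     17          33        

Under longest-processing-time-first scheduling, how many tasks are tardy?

5

LPT (decreasing processing time): F D B E A C.
F: 0→17, due 33, tardiness 0
D: 17→31, due 16, tardiness 15
B: 31→42, due 25, tardiness 17
E: 42→52, due 32, tardiness 20
A: 52→56, due 39, tardiness 17
C: 56→59, due 30, tardiness 29
Late tasks: 5.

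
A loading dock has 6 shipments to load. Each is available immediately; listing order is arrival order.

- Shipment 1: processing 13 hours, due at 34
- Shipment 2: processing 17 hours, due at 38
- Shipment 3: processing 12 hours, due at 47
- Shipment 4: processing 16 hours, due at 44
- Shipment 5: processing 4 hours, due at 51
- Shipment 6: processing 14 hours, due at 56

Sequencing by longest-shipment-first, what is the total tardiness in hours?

LPT (decreasing processing time): Shipment 2 Shipment 4 Shipment 6 Shipment 1 Shipment 3 Shipment 5.
Shipment 2: 0→17, due 38, tardiness 0
Shipment 4: 17→33, due 44, tardiness 0
Shipment 6: 33→47, due 56, tardiness 0
Shipment 1: 47→60, due 34, tardiness 26
Shipment 3: 60→72, due 47, tardiness 25
Shipment 5: 72→76, due 51, tardiness 25
Sum = 0+0+0+26+25+25 = 76.

76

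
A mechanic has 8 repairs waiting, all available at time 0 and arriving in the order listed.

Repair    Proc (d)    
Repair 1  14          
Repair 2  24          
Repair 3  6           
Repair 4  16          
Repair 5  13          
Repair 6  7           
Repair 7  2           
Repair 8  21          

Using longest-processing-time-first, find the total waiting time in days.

489

LPT (decreasing processing time): Repair 2 Repair 8 Repair 4 Repair 1 Repair 5 Repair 6 Repair 3 Repair 7.
Repair 2: waits 0, runs 0→24
Repair 8: waits 24, runs 24→45
Repair 4: waits 45, runs 45→61
Repair 1: waits 61, runs 61→75
Repair 5: waits 75, runs 75→88
Repair 6: waits 88, runs 88→95
Repair 3: waits 95, runs 95→101
Repair 7: waits 101, runs 101→103
Sum = 0+24+45+61+75+88+95+101 = 489.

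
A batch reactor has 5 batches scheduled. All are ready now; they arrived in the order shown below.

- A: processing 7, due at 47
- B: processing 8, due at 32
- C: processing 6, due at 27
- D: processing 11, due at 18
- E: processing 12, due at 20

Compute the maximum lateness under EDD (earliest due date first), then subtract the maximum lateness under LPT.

EDD (increasing due date): D E C B A.
D: 0→11, due 18, lateness -7
E: 11→23, due 20, lateness 3
C: 23→29, due 27, lateness 2
B: 29→37, due 32, lateness 5
A: 37→44, due 47, lateness -3
Maximum = 5.
LPT (decreasing processing time): E D B A C.
E: 0→12, due 20, lateness -8
D: 12→23, due 18, lateness 5
B: 23→31, due 32, lateness -1
A: 31→38, due 47, lateness -9
C: 38→44, due 27, lateness 17
Maximum = 17.
Difference = 5 − 17 = -12.

-12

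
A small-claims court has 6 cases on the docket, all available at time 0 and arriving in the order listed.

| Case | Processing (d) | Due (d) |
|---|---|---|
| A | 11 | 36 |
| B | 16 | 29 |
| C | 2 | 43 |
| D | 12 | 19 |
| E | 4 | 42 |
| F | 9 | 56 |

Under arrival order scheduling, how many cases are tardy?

2

FIFO (arrival order): A B C D E F.
A: 0→11, due 36, tardiness 0
B: 11→27, due 29, tardiness 0
C: 27→29, due 43, tardiness 0
D: 29→41, due 19, tardiness 22
E: 41→45, due 42, tardiness 3
F: 45→54, due 56, tardiness 0
Late cases: 2.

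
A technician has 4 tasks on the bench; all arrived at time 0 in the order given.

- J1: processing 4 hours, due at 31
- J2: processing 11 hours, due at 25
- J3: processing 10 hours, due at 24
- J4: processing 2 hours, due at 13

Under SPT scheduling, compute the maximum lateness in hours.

2

SPT (increasing processing time): J4 J1 J3 J2.
J4: 0→2, due 13, lateness -11
J1: 2→6, due 31, lateness -25
J3: 6→16, due 24, lateness -8
J2: 16→27, due 25, lateness 2
Maximum = 2.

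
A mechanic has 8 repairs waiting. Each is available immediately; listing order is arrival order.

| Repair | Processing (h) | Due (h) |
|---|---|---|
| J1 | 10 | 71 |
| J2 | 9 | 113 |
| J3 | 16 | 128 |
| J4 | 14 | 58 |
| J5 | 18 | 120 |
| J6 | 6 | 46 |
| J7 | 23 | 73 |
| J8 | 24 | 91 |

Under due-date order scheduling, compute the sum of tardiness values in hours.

EDD (increasing due date): J6 J4 J1 J7 J8 J2 J5 J3.
J6: 0→6, due 46, tardiness 0
J4: 6→20, due 58, tardiness 0
J1: 20→30, due 71, tardiness 0
J7: 30→53, due 73, tardiness 0
J8: 53→77, due 91, tardiness 0
J2: 77→86, due 113, tardiness 0
J5: 86→104, due 120, tardiness 0
J3: 104→120, due 128, tardiness 0
Sum = 0+0+0+0+0+0+0+0 = 0.

0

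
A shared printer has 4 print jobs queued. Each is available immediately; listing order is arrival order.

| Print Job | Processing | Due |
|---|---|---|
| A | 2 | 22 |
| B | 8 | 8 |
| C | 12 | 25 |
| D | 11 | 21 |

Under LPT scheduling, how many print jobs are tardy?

3

LPT (decreasing processing time): C D B A.
C: 0→12, due 25, tardiness 0
D: 12→23, due 21, tardiness 2
B: 23→31, due 8, tardiness 23
A: 31→33, due 22, tardiness 11
Late print jobs: 3.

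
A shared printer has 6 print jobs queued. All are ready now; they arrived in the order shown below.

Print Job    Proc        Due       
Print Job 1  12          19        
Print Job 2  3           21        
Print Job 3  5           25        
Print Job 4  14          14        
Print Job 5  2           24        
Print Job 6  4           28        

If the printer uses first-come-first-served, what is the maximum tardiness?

20

FIFO (arrival order): Print Job 1 Print Job 2 Print Job 3 Print Job 4 Print Job 5 Print Job 6.
Print Job 1: 0→12, due 19, tardiness 0
Print Job 2: 12→15, due 21, tardiness 0
Print Job 3: 15→20, due 25, tardiness 0
Print Job 4: 20→34, due 14, tardiness 20
Print Job 5: 34→36, due 24, tardiness 12
Print Job 6: 36→40, due 28, tardiness 12
Maximum = 20.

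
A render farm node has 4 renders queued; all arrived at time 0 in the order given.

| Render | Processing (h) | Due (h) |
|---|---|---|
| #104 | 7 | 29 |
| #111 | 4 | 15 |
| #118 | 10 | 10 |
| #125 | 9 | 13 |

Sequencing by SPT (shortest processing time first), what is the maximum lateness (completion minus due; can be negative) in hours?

SPT (increasing processing time): #111 #104 #125 #118.
#111: 0→4, due 15, lateness -11
#104: 4→11, due 29, lateness -18
#125: 11→20, due 13, lateness 7
#118: 20→30, due 10, lateness 20
Maximum = 20.

20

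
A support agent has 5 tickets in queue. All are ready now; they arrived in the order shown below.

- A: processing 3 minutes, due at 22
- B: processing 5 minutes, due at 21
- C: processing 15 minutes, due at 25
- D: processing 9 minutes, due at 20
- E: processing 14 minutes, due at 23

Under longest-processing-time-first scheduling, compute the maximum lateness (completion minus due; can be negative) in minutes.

24

LPT (decreasing processing time): C E D B A.
C: 0→15, due 25, lateness -10
E: 15→29, due 23, lateness 6
D: 29→38, due 20, lateness 18
B: 38→43, due 21, lateness 22
A: 43→46, due 22, lateness 24
Maximum = 24.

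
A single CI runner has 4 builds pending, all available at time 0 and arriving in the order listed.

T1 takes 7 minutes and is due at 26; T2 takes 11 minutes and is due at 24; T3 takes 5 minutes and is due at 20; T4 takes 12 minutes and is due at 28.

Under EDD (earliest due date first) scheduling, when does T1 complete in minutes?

EDD (increasing due date): T3 T2 T1 T4.
T3: 0→5
T2: 5→16
T1: 16→23

23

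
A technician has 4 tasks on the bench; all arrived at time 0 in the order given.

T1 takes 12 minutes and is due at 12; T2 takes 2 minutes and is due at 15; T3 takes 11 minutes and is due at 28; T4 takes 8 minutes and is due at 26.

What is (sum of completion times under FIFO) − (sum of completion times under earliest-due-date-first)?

FIFO (arrival order): T1 T2 T3 T4.
T1: 0→12
T2: 12→14
T3: 14→25
T4: 25→33
Sum = 12+14+25+33 = 84.
EDD (increasing due date): T1 T2 T4 T3.
T1: 0→12
T2: 12→14
T4: 14→22
T3: 22→33
Sum = 12+14+22+33 = 81.
Difference = 84 − 81 = 3.

3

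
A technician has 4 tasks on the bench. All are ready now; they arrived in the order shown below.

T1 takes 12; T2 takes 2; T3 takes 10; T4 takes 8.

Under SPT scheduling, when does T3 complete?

20

SPT (increasing processing time): T2 T4 T3 T1.
T2: 0→2
T4: 2→10
T3: 10→20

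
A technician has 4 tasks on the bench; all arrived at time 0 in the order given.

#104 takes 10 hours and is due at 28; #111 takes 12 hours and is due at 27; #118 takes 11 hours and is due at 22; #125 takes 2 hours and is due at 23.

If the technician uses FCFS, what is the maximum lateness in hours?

FIFO (arrival order): #104 #111 #118 #125.
#104: 0→10, due 28, lateness -18
#111: 10→22, due 27, lateness -5
#118: 22→33, due 22, lateness 11
#125: 33→35, due 23, lateness 12
Maximum = 12.

12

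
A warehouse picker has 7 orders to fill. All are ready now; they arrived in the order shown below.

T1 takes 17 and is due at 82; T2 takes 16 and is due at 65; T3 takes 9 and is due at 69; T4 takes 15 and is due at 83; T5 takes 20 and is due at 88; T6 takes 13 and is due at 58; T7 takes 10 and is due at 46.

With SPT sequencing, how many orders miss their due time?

SPT (increasing processing time): T3 T7 T6 T4 T2 T1 T5.
T3: 0→9, due 69, tardiness 0
T7: 9→19, due 46, tardiness 0
T6: 19→32, due 58, tardiness 0
T4: 32→47, due 83, tardiness 0
T2: 47→63, due 65, tardiness 0
T1: 63→80, due 82, tardiness 0
T5: 80→100, due 88, tardiness 12
Late orders: 1.

1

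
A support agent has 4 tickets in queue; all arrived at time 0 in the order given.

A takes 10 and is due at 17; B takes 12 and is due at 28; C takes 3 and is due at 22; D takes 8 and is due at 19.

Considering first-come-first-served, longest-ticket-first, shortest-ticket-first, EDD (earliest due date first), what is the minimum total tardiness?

FIFO (arrival order): A B C D.
A: 0→10, due 17, tardiness 0
B: 10→22, due 28, tardiness 0
C: 22→25, due 22, tardiness 3
D: 25→33, due 19, tardiness 14
Sum = 0+0+3+14 = 17.
LPT (decreasing processing time): B A D C.
B: 0→12, due 28, tardiness 0
A: 12→22, due 17, tardiness 5
D: 22→30, due 19, tardiness 11
C: 30→33, due 22, tardiness 11
Sum = 0+5+11+11 = 27.
SPT (increasing processing time): C D A B.
C: 0→3, due 22, tardiness 0
D: 3→11, due 19, tardiness 0
A: 11→21, due 17, tardiness 4
B: 21→33, due 28, tardiness 5
Sum = 0+0+4+5 = 9.
EDD (increasing due date): A D C B.
A: 0→10, due 17, tardiness 0
D: 10→18, due 19, tardiness 0
C: 18→21, due 22, tardiness 0
B: 21→33, due 28, tardiness 5
Sum = 0+0+0+5 = 5.
FIFO 17, LPT 27, SPT 9, EDD 5 → minimum 5.

5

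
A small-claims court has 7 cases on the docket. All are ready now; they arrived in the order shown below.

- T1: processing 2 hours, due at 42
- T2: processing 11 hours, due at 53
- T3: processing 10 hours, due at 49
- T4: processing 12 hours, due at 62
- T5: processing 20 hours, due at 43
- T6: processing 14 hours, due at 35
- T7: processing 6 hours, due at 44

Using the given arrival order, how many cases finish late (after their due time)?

FIFO (arrival order): T1 T2 T3 T4 T5 T6 T7.
T1: 0→2, due 42, tardiness 0
T2: 2→13, due 53, tardiness 0
T3: 13→23, due 49, tardiness 0
T4: 23→35, due 62, tardiness 0
T5: 35→55, due 43, tardiness 12
T6: 55→69, due 35, tardiness 34
T7: 69→75, due 44, tardiness 31
Late cases: 3.

3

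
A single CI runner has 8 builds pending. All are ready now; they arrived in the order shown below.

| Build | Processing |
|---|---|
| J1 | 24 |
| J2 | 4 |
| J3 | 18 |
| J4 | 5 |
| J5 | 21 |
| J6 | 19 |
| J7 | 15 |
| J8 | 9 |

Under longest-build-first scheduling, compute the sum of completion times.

644

LPT (decreasing processing time): J1 J5 J6 J3 J7 J8 J4 J2.
J1: 0→24
J5: 24→45
J6: 45→64
J3: 64→82
J7: 82→97
J8: 97→106
J4: 106→111
J2: 111→115
Sum = 24+45+64+82+97+106+111+115 = 644.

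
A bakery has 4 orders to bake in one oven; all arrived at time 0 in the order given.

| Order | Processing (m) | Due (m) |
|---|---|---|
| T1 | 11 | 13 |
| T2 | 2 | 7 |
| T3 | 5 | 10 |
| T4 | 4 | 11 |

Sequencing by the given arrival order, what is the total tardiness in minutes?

25

FIFO (arrival order): T1 T2 T3 T4.
T1: 0→11, due 13, tardiness 0
T2: 11→13, due 7, tardiness 6
T3: 13→18, due 10, tardiness 8
T4: 18→22, due 11, tardiness 11
Sum = 0+6+8+11 = 25.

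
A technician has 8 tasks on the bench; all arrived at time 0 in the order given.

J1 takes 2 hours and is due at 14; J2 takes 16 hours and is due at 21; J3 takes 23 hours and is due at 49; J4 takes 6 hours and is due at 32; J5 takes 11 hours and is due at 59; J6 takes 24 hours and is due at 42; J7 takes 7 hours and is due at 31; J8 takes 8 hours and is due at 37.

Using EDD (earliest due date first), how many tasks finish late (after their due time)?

4

EDD (increasing due date): J1 J2 J7 J4 J8 J6 J3 J5.
J1: 0→2, due 14, tardiness 0
J2: 2→18, due 21, tardiness 0
J7: 18→25, due 31, tardiness 0
J4: 25→31, due 32, tardiness 0
J8: 31→39, due 37, tardiness 2
J6: 39→63, due 42, tardiness 21
J3: 63→86, due 49, tardiness 37
J5: 86→97, due 59, tardiness 38
Late tasks: 4.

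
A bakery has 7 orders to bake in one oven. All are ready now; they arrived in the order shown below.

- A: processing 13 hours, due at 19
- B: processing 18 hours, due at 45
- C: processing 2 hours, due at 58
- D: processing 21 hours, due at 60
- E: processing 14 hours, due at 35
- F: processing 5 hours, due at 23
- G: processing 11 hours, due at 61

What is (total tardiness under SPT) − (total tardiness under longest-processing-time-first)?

SPT (increasing processing time): C F G A E B D.
C: 0→2, due 58, tardiness 0
F: 2→7, due 23, tardiness 0
G: 7→18, due 61, tardiness 0
A: 18→31, due 19, tardiness 12
E: 31→45, due 35, tardiness 10
B: 45→63, due 45, tardiness 18
D: 63→84, due 60, tardiness 24
Sum = 0+0+0+12+10+18+24 = 64.
LPT (decreasing processing time): D B E A G F C.
D: 0→21, due 60, tardiness 0
B: 21→39, due 45, tardiness 0
E: 39→53, due 35, tardiness 18
A: 53→66, due 19, tardiness 47
G: 66→77, due 61, tardiness 16
F: 77→82, due 23, tardiness 59
C: 82→84, due 58, tardiness 26
Sum = 0+0+18+47+16+59+26 = 166.
Difference = 64 − 166 = -102.

-102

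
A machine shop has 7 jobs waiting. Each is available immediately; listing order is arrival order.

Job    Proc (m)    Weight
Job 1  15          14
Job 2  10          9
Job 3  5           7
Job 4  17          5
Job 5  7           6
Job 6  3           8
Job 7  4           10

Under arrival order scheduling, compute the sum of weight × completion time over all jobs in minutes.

2270

FIFO (arrival order): Job 1 Job 2 Job 3 Job 4 Job 5 Job 6 Job 7.
Job 1: finishes 15, weight 14, w·C = 210
Job 2: finishes 25, weight 9, w·C = 225
Job 3: finishes 30, weight 7, w·C = 210
Job 4: finishes 47, weight 5, w·C = 235
Job 5: finishes 54, weight 6, w·C = 324
Job 6: finishes 57, weight 8, w·C = 456
Job 7: finishes 61, weight 10, w·C = 610
Sum = 210+225+210+235+324+456+610 = 2270.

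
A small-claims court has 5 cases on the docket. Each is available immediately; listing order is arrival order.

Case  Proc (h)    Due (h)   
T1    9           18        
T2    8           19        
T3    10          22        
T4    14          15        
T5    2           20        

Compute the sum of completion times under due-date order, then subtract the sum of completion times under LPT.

EDD (increasing due date): T4 T1 T2 T5 T3.
T4: 0→14
T1: 14→23
T2: 23→31
T5: 31→33
T3: 33→43
Sum = 14+23+31+33+43 = 144.
LPT (decreasing processing time): T4 T3 T1 T2 T5.
T4: 0→14
T3: 14→24
T1: 24→33
T2: 33→41
T5: 41→43
Sum = 14+24+33+41+43 = 155.
Difference = 144 − 155 = -11.

-11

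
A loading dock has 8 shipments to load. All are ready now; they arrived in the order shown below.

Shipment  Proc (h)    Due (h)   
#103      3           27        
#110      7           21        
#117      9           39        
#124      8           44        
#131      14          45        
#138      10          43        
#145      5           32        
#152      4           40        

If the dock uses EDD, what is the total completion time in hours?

228

EDD (increasing due date): #110 #103 #145 #117 #152 #138 #124 #131.
#110: 0→7
#103: 7→10
#145: 10→15
#117: 15→24
#152: 24→28
#138: 28→38
#124: 38→46
#131: 46→60
Sum = 7+10+15+24+28+38+46+60 = 228.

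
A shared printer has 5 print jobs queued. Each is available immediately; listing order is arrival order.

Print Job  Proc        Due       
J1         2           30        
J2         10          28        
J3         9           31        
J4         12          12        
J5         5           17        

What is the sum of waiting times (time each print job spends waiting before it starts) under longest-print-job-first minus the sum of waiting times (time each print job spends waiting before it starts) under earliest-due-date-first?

LPT (decreasing processing time): J4 J2 J3 J5 J1.
J4: waits 0, runs 0→12
J2: waits 12, runs 12→22
J3: waits 22, runs 22→31
J5: waits 31, runs 31→36
J1: waits 36, runs 36→38
Sum = 0+12+22+31+36 = 101.
EDD (increasing due date): J4 J5 J2 J1 J3.
J4: waits 0, runs 0→12
J5: waits 12, runs 12→17
J2: waits 17, runs 17→27
J1: waits 27, runs 27→29
J3: waits 29, runs 29→38
Sum = 0+12+17+27+29 = 85.
Difference = 101 − 85 = 16.

16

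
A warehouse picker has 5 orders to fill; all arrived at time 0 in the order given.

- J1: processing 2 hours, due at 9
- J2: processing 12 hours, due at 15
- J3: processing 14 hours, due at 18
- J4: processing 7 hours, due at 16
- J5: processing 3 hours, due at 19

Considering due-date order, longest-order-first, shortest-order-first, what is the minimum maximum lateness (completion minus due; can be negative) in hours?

19

EDD (increasing due date): J1 J2 J4 J3 J5.
J1: 0→2, due 9, lateness -7
J2: 2→14, due 15, lateness -1
J4: 14→21, due 16, lateness 5
J3: 21→35, due 18, lateness 17
J5: 35→38, due 19, lateness 19
Maximum = 19.
LPT (decreasing processing time): J3 J2 J4 J5 J1.
J3: 0→14, due 18, lateness -4
J2: 14→26, due 15, lateness 11
J4: 26→33, due 16, lateness 17
J5: 33→36, due 19, lateness 17
J1: 36→38, due 9, lateness 29
Maximum = 29.
SPT (increasing processing time): J1 J5 J4 J2 J3.
J1: 0→2, due 9, lateness -7
J5: 2→5, due 19, lateness -14
J4: 5→12, due 16, lateness -4
J2: 12→24, due 15, lateness 9
J3: 24→38, due 18, lateness 20
Maximum = 20.
EDD 19, LPT 29, SPT 20 → minimum 19.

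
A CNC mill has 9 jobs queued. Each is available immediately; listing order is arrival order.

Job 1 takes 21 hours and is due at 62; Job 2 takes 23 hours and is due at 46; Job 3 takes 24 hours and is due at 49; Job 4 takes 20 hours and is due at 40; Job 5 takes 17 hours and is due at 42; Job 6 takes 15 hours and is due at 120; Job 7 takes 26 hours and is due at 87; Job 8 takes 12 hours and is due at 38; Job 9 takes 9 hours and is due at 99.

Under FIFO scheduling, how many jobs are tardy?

FIFO (arrival order): Job 1 Job 2 Job 3 Job 4 Job 5 Job 6 Job 7 Job 8 Job 9.
Job 1: 0→21, due 62, tardiness 0
Job 2: 21→44, due 46, tardiness 0
Job 3: 44→68, due 49, tardiness 19
Job 4: 68→88, due 40, tardiness 48
Job 5: 88→105, due 42, tardiness 63
Job 6: 105→120, due 120, tardiness 0
Job 7: 120→146, due 87, tardiness 59
Job 8: 146→158, due 38, tardiness 120
Job 9: 158→167, due 99, tardiness 68
Late jobs: 6.

6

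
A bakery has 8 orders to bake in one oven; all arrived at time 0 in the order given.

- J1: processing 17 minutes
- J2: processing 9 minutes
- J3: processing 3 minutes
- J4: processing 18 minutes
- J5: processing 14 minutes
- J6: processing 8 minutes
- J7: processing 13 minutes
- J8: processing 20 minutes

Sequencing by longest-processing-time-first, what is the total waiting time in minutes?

454

LPT (decreasing processing time): J8 J4 J1 J5 J7 J2 J6 J3.
J8: waits 0, runs 0→20
J4: waits 20, runs 20→38
J1: waits 38, runs 38→55
J5: waits 55, runs 55→69
J7: waits 69, runs 69→82
J2: waits 82, runs 82→91
J6: waits 91, runs 91→99
J3: waits 99, runs 99→102
Sum = 0+20+38+55+69+82+91+99 = 454.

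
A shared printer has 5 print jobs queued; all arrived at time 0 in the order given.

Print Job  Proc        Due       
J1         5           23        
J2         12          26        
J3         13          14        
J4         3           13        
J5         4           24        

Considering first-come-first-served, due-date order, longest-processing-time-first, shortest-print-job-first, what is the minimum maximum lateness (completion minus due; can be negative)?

11

FIFO (arrival order): J1 J2 J3 J4 J5.
J1: 0→5, due 23, lateness -18
J2: 5→17, due 26, lateness -9
J3: 17→30, due 14, lateness 16
J4: 30→33, due 13, lateness 20
J5: 33→37, due 24, lateness 13
Maximum = 20.
EDD (increasing due date): J4 J3 J1 J5 J2.
J4: 0→3, due 13, lateness -10
J3: 3→16, due 14, lateness 2
J1: 16→21, due 23, lateness -2
J5: 21→25, due 24, lateness 1
J2: 25→37, due 26, lateness 11
Maximum = 11.
LPT (decreasing processing time): J3 J2 J1 J5 J4.
J3: 0→13, due 14, lateness -1
J2: 13→25, due 26, lateness -1
J1: 25→30, due 23, lateness 7
J5: 30→34, due 24, lateness 10
J4: 34→37, due 13, lateness 24
Maximum = 24.
SPT (increasing processing time): J4 J5 J1 J2 J3.
J4: 0→3, due 13, lateness -10
J5: 3→7, due 24, lateness -17
J1: 7→12, due 23, lateness -11
J2: 12→24, due 26, lateness -2
J3: 24→37, due 14, lateness 23
Maximum = 23.
FIFO 20, EDD 11, LPT 24, SPT 23 → minimum 11.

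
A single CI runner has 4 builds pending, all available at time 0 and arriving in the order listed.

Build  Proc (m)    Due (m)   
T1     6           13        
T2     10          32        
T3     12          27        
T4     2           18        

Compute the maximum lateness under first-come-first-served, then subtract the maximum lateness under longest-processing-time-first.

-3

FIFO (arrival order): T1 T2 T3 T4.
T1: 0→6, due 13, lateness -7
T2: 6→16, due 32, lateness -16
T3: 16→28, due 27, lateness 1
T4: 28→30, due 18, lateness 12
Maximum = 12.
LPT (decreasing processing time): T3 T2 T1 T4.
T3: 0→12, due 27, lateness -15
T2: 12→22, due 32, lateness -10
T1: 22→28, due 13, lateness 15
T4: 28→30, due 18, lateness 12
Maximum = 15.
Difference = 12 − 15 = -3.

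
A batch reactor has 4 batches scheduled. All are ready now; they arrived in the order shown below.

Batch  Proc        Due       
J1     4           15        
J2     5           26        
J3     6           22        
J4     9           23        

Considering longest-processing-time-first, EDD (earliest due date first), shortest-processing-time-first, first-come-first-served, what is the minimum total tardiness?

0

LPT (decreasing processing time): J4 J3 J2 J1.
J4: 0→9, due 23, tardiness 0
J3: 9→15, due 22, tardiness 0
J2: 15→20, due 26, tardiness 0
J1: 20→24, due 15, tardiness 9
Sum = 0+0+0+9 = 9.
EDD (increasing due date): J1 J3 J4 J2.
J1: 0→4, due 15, tardiness 0
J3: 4→10, due 22, tardiness 0
J4: 10→19, due 23, tardiness 0
J2: 19→24, due 26, tardiness 0
Sum = 0+0+0+0 = 0.
SPT (increasing processing time): J1 J2 J3 J4.
J1: 0→4, due 15, tardiness 0
J2: 4→9, due 26, tardiness 0
J3: 9→15, due 22, tardiness 0
J4: 15→24, due 23, tardiness 1
Sum = 0+0+0+1 = 1.
FIFO (arrival order): J1 J2 J3 J4.
J1: 0→4, due 15, tardiness 0
J2: 4→9, due 26, tardiness 0
J3: 9→15, due 22, tardiness 0
J4: 15→24, due 23, tardiness 1
Sum = 0+0+0+1 = 1.
LPT 9, EDD 0, SPT 1, FIFO 1 → minimum 0.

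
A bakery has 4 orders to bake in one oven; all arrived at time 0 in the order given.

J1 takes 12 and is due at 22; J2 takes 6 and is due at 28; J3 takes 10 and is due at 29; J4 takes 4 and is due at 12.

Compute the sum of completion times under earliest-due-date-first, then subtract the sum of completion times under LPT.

EDD (increasing due date): J4 J1 J2 J3.
J4: 0→4
J1: 4→16
J2: 16→22
J3: 22→32
Sum = 4+16+22+32 = 74.
LPT (decreasing processing time): J1 J3 J2 J4.
J1: 0→12
J3: 12→22
J2: 22→28
J4: 28→32
Sum = 12+22+28+32 = 94.
Difference = 74 − 94 = -20.

-20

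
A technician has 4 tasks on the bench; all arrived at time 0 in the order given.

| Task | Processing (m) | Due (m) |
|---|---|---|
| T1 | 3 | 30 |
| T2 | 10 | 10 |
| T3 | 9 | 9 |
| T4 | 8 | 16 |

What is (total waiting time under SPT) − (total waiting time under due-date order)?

SPT (increasing processing time): T1 T4 T3 T2.
T1: waits 0, runs 0→3
T4: waits 3, runs 3→11
T3: waits 11, runs 11→20
T2: waits 20, runs 20→30
Sum = 0+3+11+20 = 34.
EDD (increasing due date): T3 T2 T4 T1.
T3: waits 0, runs 0→9
T2: waits 9, runs 9→19
T4: waits 19, runs 19→27
T1: waits 27, runs 27→30
Sum = 0+9+19+27 = 55.
Difference = 34 − 55 = -21.

-21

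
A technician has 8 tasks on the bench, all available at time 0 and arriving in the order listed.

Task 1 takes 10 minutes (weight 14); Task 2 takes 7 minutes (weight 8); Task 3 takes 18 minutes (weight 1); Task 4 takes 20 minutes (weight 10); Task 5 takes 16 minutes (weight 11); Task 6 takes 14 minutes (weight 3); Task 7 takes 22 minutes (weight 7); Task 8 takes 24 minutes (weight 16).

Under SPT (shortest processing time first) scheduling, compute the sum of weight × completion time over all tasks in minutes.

4664

SPT (increasing processing time): Task 2 Task 1 Task 6 Task 5 Task 3 Task 4 Task 7 Task 8.
Task 2: finishes 7, weight 8, w·C = 56
Task 1: finishes 17, weight 14, w·C = 238
Task 6: finishes 31, weight 3, w·C = 93
Task 5: finishes 47, weight 11, w·C = 517
Task 3: finishes 65, weight 1, w·C = 65
Task 4: finishes 85, weight 10, w·C = 850
Task 7: finishes 107, weight 7, w·C = 749
Task 8: finishes 131, weight 16, w·C = 2096
Sum = 56+238+93+517+65+850+749+2096 = 4664.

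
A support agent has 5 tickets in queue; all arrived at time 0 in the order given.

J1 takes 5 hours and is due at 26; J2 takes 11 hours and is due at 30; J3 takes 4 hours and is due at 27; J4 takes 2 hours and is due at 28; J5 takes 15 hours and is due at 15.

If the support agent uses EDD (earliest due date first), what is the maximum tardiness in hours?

EDD (increasing due date): J5 J1 J3 J4 J2.
J5: 0→15, due 15, tardiness 0
J1: 15→20, due 26, tardiness 0
J3: 20→24, due 27, tardiness 0
J4: 24→26, due 28, tardiness 0
J2: 26→37, due 30, tardiness 7
Maximum = 7.

7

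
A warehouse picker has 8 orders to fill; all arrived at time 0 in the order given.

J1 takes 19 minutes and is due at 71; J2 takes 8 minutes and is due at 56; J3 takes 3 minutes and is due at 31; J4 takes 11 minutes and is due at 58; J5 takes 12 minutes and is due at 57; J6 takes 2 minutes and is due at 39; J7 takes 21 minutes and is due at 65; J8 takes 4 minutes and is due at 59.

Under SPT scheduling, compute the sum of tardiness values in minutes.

SPT (increasing processing time): J6 J3 J8 J2 J4 J5 J1 J7.
J6: 0→2, due 39, tardiness 0
J3: 2→5, due 31, tardiness 0
J8: 5→9, due 59, tardiness 0
J2: 9→17, due 56, tardiness 0
J4: 17→28, due 58, tardiness 0
J5: 28→40, due 57, tardiness 0
J1: 40→59, due 71, tardiness 0
J7: 59→80, due 65, tardiness 15
Sum = 0+0+0+0+0+0+0+15 = 15.

15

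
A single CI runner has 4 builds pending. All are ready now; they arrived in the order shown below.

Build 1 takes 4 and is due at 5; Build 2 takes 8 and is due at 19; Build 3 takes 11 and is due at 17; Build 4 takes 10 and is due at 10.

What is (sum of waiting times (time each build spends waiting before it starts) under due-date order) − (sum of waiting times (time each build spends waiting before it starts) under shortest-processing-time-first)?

5

EDD (increasing due date): Build 1 Build 4 Build 3 Build 2.
Build 1: waits 0, runs 0→4
Build 4: waits 4, runs 4→14
Build 3: waits 14, runs 14→25
Build 2: waits 25, runs 25→33
Sum = 0+4+14+25 = 43.
SPT (increasing processing time): Build 1 Build 2 Build 4 Build 3.
Build 1: waits 0, runs 0→4
Build 2: waits 4, runs 4→12
Build 4: waits 12, runs 12→22
Build 3: waits 22, runs 22→33
Sum = 0+4+12+22 = 38.
Difference = 43 − 38 = 5.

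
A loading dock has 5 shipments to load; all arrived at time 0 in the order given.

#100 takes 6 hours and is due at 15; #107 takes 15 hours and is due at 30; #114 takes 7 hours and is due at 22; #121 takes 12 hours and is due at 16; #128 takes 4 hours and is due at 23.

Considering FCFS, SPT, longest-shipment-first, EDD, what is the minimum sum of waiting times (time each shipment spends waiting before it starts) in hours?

60

FIFO (arrival order): #100 #107 #114 #121 #128.
#100: waits 0, runs 0→6
#107: waits 6, runs 6→21
#114: waits 21, runs 21→28
#121: waits 28, runs 28→40
#128: waits 40, runs 40→44
Sum = 0+6+21+28+40 = 95.
SPT (increasing processing time): #128 #100 #114 #121 #107.
#128: waits 0, runs 0→4
#100: waits 4, runs 4→10
#114: waits 10, runs 10→17
#121: waits 17, runs 17→29
#107: waits 29, runs 29→44
Sum = 0+4+10+17+29 = 60.
LPT (decreasing processing time): #107 #121 #114 #100 #128.
#107: waits 0, runs 0→15
#121: waits 15, runs 15→27
#114: waits 27, runs 27→34
#100: waits 34, runs 34→40
#128: waits 40, runs 40→44
Sum = 0+15+27+34+40 = 116.
EDD (increasing due date): #100 #121 #114 #128 #107.
#100: waits 0, runs 0→6
#121: waits 6, runs 6→18
#114: waits 18, runs 18→25
#128: waits 25, runs 25→29
#107: waits 29, runs 29→44
Sum = 0+6+18+25+29 = 78.
FIFO 95, SPT 60, LPT 116, EDD 78 → minimum 60.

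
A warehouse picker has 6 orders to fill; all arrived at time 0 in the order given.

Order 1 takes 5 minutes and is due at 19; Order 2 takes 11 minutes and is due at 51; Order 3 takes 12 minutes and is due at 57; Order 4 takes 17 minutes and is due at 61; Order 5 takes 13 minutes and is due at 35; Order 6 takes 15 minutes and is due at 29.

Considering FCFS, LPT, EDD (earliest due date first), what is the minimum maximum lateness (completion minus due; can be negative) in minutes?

FIFO (arrival order): Order 1 Order 2 Order 3 Order 4 Order 5 Order 6.
Order 1: 0→5, due 19, lateness -14
Order 2: 5→16, due 51, lateness -35
Order 3: 16→28, due 57, lateness -29
Order 4: 28→45, due 61, lateness -16
Order 5: 45→58, due 35, lateness 23
Order 6: 58→73, due 29, lateness 44
Maximum = 44.
LPT (decreasing processing time): Order 4 Order 6 Order 5 Order 3 Order 2 Order 1.
Order 4: 0→17, due 61, lateness -44
Order 6: 17→32, due 29, lateness 3
Order 5: 32→45, due 35, lateness 10
Order 3: 45→57, due 57, lateness 0
Order 2: 57→68, due 51, lateness 17
Order 1: 68→73, due 19, lateness 54
Maximum = 54.
EDD (increasing due date): Order 1 Order 6 Order 5 Order 2 Order 3 Order 4.
Order 1: 0→5, due 19, lateness -14
Order 6: 5→20, due 29, lateness -9
Order 5: 20→33, due 35, lateness -2
Order 2: 33→44, due 51, lateness -7
Order 3: 44→56, due 57, lateness -1
Order 4: 56→73, due 61, lateness 12
Maximum = 12.
FIFO 44, LPT 54, EDD 12 → minimum 12.

12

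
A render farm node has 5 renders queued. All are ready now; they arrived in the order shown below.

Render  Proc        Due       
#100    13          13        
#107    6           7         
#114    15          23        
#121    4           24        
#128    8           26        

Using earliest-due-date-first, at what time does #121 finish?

EDD (increasing due date): #107 #100 #114 #121 #128.
#107: 0→6
#100: 6→19
#114: 19→34
#121: 34→38

38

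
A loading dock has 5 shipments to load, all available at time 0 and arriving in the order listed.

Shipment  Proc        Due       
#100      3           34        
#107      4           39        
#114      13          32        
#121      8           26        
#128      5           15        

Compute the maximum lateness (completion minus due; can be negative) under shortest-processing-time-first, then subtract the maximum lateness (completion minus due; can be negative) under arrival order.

-17

SPT (increasing processing time): #100 #107 #128 #121 #114.
#100: 0→3, due 34, lateness -31
#107: 3→7, due 39, lateness -32
#128: 7→12, due 15, lateness -3
#121: 12→20, due 26, lateness -6
#114: 20→33, due 32, lateness 1
Maximum = 1.
FIFO (arrival order): #100 #107 #114 #121 #128.
#100: 0→3, due 34, lateness -31
#107: 3→7, due 39, lateness -32
#114: 7→20, due 32, lateness -12
#121: 20→28, due 26, lateness 2
#128: 28→33, due 15, lateness 18
Maximum = 18.
Difference = 1 − 18 = -17.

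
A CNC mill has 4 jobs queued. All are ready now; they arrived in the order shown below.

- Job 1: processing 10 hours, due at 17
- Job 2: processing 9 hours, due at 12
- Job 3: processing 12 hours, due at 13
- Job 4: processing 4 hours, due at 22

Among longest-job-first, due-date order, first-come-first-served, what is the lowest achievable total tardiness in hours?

LPT (decreasing processing time): Job 3 Job 1 Job 2 Job 4.
Job 3: 0→12, due 13, tardiness 0
Job 1: 12→22, due 17, tardiness 5
Job 2: 22→31, due 12, tardiness 19
Job 4: 31→35, due 22, tardiness 13
Sum = 0+5+19+13 = 37.
EDD (increasing due date): Job 2 Job 3 Job 1 Job 4.
Job 2: 0→9, due 12, tardiness 0
Job 3: 9→21, due 13, tardiness 8
Job 1: 21→31, due 17, tardiness 14
Job 4: 31→35, due 22, tardiness 13
Sum = 0+8+14+13 = 35.
FIFO (arrival order): Job 1 Job 2 Job 3 Job 4.
Job 1: 0→10, due 17, tardiness 0
Job 2: 10→19, due 12, tardiness 7
Job 3: 19→31, due 13, tardiness 18
Job 4: 31→35, due 22, tardiness 13
Sum = 0+7+18+13 = 38.
LPT 37, EDD 35, FIFO 38 → minimum 35.

35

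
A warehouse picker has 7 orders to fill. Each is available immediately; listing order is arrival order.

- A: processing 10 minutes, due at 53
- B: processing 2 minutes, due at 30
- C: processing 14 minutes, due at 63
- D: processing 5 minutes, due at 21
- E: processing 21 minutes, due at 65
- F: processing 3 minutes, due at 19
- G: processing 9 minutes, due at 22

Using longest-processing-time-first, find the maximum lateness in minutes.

43

LPT (decreasing processing time): E C A G D F B.
E: 0→21, due 65, lateness -44
C: 21→35, due 63, lateness -28
A: 35→45, due 53, lateness -8
G: 45→54, due 22, lateness 32
D: 54→59, due 21, lateness 38
F: 59→62, due 19, lateness 43
B: 62→64, due 30, lateness 34
Maximum = 43.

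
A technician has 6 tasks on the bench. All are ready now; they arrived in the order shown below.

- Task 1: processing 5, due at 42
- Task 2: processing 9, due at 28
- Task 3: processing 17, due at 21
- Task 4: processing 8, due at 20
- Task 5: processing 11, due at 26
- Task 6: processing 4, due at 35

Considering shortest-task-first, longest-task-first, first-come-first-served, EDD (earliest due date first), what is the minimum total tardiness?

SPT (increasing processing time): Task 6 Task 1 Task 4 Task 2 Task 5 Task 3.
Task 6: 0→4, due 35, tardiness 0
Task 1: 4→9, due 42, tardiness 0
Task 4: 9→17, due 20, tardiness 0
Task 2: 17→26, due 28, tardiness 0
Task 5: 26→37, due 26, tardiness 11
Task 3: 37→54, due 21, tardiness 33
Sum = 0+0+0+0+11+33 = 44.
LPT (decreasing processing time): Task 3 Task 5 Task 2 Task 4 Task 1 Task 6.
Task 3: 0→17, due 21, tardiness 0
Task 5: 17→28, due 26, tardiness 2
Task 2: 28→37, due 28, tardiness 9
Task 4: 37→45, due 20, tardiness 25
Task 1: 45→50, due 42, tardiness 8
Task 6: 50→54, due 35, tardiness 19
Sum = 0+2+9+25+8+19 = 63.
FIFO (arrival order): Task 1 Task 2 Task 3 Task 4 Task 5 Task 6.
Task 1: 0→5, due 42, tardiness 0
Task 2: 5→14, due 28, tardiness 0
Task 3: 14→31, due 21, tardiness 10
Task 4: 31→39, due 20, tardiness 19
Task 5: 39→50, due 26, tardiness 24
Task 6: 50→54, due 35, tardiness 19
Sum = 0+0+10+19+24+19 = 72.
EDD (increasing due date): Task 4 Task 3 Task 5 Task 2 Task 6 Task 1.
Task 4: 0→8, due 20, tardiness 0
Task 3: 8→25, due 21, tardiness 4
Task 5: 25→36, due 26, tardiness 10
Task 2: 36→45, due 28, tardiness 17
Task 6: 45→49, due 35, tardiness 14
Task 1: 49→54, due 42, tardiness 12
Sum = 0+4+10+17+14+12 = 57.
SPT 44, LPT 63, FIFO 72, EDD 57 → minimum 44.

44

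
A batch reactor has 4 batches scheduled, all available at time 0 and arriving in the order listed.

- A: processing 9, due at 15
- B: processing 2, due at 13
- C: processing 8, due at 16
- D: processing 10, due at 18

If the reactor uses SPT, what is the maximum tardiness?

11

SPT (increasing processing time): B C A D.
B: 0→2, due 13, tardiness 0
C: 2→10, due 16, tardiness 0
A: 10→19, due 15, tardiness 4
D: 19→29, due 18, tardiness 11
Maximum = 11.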